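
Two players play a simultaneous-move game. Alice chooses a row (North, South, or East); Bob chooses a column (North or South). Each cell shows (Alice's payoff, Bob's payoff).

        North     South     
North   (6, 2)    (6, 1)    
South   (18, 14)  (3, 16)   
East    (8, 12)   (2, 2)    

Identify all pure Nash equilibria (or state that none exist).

None

Check mutual best responses: a cell is a NE iff neither player can gain by unilaterally deviating.
Alice's best responses — vs North: South (payoff 18); vs South: North (payoff 6).
Bob's best responses — vs North: North (payoff 2); vs South: South (payoff 16); vs East: North (payoff 12).
No cell has both players best-responding. For instance, Alice's best reply to South is North, but against North Bob prefers North over South.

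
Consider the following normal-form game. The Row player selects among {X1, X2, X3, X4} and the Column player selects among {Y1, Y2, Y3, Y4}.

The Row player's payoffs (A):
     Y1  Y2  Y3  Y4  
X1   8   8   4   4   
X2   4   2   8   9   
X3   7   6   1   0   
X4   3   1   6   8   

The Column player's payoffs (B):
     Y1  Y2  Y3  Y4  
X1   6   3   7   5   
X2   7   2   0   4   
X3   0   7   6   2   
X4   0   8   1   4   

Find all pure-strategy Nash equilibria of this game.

Find each player's best response to every opponent strategy; NE are the intersections.
The Row player's best responses — vs Y1: X1 (payoff 8); vs Y2: X1 (payoff 8); vs Y3: X2 (payoff 8); vs Y4: X2 (payoff 9).
The Column player's best responses — vs X1: Y3 (payoff 7); vs X2: Y1 (payoff 7); vs X3: Y2 (payoff 7); vs X4: Y2 (payoff 8).
No cell has both players best-responding. For instance, the Row player's best reply to Y3 is X2, but against X2 the Column player prefers Y1 over Y3.

None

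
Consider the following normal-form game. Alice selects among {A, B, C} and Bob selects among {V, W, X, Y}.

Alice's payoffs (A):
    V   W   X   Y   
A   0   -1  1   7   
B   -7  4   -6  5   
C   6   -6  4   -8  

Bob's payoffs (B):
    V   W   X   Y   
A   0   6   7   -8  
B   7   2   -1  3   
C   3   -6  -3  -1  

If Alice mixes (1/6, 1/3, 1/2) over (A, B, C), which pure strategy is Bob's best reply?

Compute Bob's expected payoff from each pure strategy against the given mix.
V: (1/6)·0 + (1/3)·7 + (1/2)·3 = 23/6
W: (1/6)·6 + (1/3)·2 + (1/2)·(-6) = -4/3
X: (1/6)·7 + (1/3)·(-1) + (1/2)·(-3) = -2/3
Y: (1/6)·(-8) + (1/3)·3 + (1/2)·(-1) = -5/6
Highest expected payoff is 23/6, from V.

V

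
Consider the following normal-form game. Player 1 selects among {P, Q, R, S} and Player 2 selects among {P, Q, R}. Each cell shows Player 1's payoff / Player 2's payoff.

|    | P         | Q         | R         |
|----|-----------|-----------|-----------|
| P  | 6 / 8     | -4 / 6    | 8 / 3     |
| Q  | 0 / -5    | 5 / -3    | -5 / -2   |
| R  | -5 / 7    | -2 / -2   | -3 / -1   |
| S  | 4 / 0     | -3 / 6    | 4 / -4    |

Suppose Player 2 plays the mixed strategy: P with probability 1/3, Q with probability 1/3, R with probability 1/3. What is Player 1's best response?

Compute Player 1's expected payoff from each pure strategy against the given mix.
P: (1/3)·6 + (1/3)·(-4) + (1/3)·8 = 10/3
Q: (1/3)·0 + (1/3)·5 + (1/3)·(-5) = 0
R: (1/3)·(-5) + (1/3)·(-2) + (1/3)·(-3) = -10/3
S: (1/3)·4 + (1/3)·(-3) + (1/3)·4 = 5/3
Highest expected payoff is 10/3, from P.

P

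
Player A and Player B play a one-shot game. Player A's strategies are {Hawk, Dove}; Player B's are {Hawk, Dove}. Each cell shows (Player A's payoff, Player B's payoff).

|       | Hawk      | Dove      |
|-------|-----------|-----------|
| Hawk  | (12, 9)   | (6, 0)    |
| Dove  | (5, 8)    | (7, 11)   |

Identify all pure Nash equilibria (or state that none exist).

A profile is a Nash equilibrium when each player is best-responding to the other.
Player A's best responses — vs Hawk: Hawk (payoff 12); vs Dove: Dove (payoff 7).
Player B's best responses — vs Hawk: Hawk (payoff 9); vs Dove: Dove (payoff 11).
Mutual best responses occur at (Hawk, Hawk) and (Dove, Dove); at each, neither player gains by switching.

(Hawk, Hawk) and (Dove, Dove)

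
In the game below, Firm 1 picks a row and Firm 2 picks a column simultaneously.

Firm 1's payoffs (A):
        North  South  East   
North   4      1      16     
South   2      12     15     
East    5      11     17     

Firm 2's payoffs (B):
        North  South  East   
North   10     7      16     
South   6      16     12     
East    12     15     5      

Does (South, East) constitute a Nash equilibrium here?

Holding Firm 2 at East: Firm 1 gets 15 from South but could get 17 by switching to East. Firm 1 has a profitable deviation.

No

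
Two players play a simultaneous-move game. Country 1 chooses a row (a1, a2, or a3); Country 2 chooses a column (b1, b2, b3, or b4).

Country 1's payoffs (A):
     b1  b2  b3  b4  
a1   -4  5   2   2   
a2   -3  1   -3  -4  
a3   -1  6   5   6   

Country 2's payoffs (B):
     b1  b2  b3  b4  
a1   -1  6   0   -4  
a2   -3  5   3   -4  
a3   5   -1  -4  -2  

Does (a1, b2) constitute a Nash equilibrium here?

Holding Country 2 at b2: Country 1 gets 5 from a1 but could get 6 by switching to a3. Country 1 has a profitable deviation.

No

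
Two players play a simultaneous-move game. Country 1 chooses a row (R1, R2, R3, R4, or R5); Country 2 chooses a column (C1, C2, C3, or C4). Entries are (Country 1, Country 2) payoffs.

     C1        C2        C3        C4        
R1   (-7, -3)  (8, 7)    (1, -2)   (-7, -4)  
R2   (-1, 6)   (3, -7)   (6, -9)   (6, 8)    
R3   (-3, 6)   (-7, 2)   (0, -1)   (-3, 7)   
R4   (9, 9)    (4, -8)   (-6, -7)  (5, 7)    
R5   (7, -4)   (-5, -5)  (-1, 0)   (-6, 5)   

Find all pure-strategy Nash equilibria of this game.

A profile is a Nash equilibrium when each player is best-responding to the other.
Country 1's best responses — vs C1: R4 (payoff 9); vs C2: R1 (payoff 8); vs C3: R2 (payoff 6); vs C4: R2 (payoff 6).
Country 2's best responses — vs R1: C2 (payoff 7); vs R2: C4 (payoff 8); vs R3: C4 (payoff 7); vs R4: C1 (payoff 9); vs R5: C4 (payoff 5).
Mutual best responses occur at (R1, C2), (R2, C4), and (R4, C1); at each, neither player gains by switching.

(R1, C2), (R2, C4), and (R4, C1)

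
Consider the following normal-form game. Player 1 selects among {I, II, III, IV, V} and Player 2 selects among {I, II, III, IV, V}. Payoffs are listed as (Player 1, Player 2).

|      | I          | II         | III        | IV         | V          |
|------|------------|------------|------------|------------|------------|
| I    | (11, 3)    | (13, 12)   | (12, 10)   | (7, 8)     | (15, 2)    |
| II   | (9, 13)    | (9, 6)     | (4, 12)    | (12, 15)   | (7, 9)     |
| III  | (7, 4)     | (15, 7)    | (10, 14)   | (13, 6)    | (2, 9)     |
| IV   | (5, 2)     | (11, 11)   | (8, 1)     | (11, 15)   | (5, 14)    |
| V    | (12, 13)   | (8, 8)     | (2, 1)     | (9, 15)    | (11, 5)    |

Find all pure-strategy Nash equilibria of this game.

Find each player's best response to every opponent strategy; NE are the intersections.
Player 1's best responses — vs I: V (payoff 12); vs II: III (payoff 15); vs III: I (payoff 12); vs IV: III (payoff 13); vs V: I (payoff 15).
Player 2's best responses — vs I: II (payoff 12); vs II: IV (payoff 15); vs III: III (payoff 14); vs IV: IV (payoff 15); vs V: IV (payoff 15).
No cell has both players best-responding. For instance, Player 1's best reply to II is III, but against III Player 2 prefers III over II.

There is no pure-strategy Nash equilibrium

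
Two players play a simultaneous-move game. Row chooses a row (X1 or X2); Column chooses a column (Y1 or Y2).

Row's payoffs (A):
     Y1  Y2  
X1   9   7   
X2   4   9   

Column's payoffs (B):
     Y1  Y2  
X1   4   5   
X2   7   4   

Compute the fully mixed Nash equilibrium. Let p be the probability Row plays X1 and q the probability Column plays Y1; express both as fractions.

Each player's mixing probability is pinned down by making the *other* player indifferent.
Column indifferent between Y1 and Y2: p·4 + (1−p)·7 = p·5 + (1−p)·4 ⟹ 7 + (-3)p = 4 + 1p ⟹ p = 3/4.
Row indifferent between X1 and X2: q·9 + (1−q)·7 = q·4 + (1−q)·9 ⟹ 7 + 2q = 9 + (-5)q ⟹ q = 2/7.

p = 3/4, q = 2/7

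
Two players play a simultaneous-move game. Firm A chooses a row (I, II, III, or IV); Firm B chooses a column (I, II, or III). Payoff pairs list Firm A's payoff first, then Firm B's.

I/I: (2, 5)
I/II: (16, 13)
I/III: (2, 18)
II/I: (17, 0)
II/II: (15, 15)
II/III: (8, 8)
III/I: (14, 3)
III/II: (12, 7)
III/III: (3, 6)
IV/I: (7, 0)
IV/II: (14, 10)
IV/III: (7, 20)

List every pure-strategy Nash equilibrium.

Check mutual best responses: a cell is a NE iff neither player can gain by unilaterally deviating.
Firm A's best responses — vs I: II (payoff 17); vs II: I (payoff 16); vs III: II (payoff 8).
Firm B's best responses — vs I: III (payoff 18); vs II: II (payoff 15); vs III: II (payoff 7); vs IV: III (payoff 20).
No cell has both players best-responding. For instance, Firm A's best reply to III is II, but against II Firm B prefers II over III.

No pure-strategy Nash equilibrium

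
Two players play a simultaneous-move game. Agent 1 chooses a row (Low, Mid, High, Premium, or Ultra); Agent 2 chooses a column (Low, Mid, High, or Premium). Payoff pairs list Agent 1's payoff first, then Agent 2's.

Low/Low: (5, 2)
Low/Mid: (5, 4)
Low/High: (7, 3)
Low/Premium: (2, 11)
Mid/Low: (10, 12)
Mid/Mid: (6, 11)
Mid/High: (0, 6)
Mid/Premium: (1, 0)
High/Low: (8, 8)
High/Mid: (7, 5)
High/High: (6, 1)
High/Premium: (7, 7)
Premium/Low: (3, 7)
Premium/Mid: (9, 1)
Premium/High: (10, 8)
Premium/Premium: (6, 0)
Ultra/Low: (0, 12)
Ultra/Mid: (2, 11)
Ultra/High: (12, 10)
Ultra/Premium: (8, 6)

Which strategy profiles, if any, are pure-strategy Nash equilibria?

A profile is a Nash equilibrium when each player is best-responding to the other.
Agent 1's best responses — vs Low: Mid (payoff 10); vs Mid: Premium (payoff 9); vs High: Ultra (payoff 12); vs Premium: Ultra (payoff 8).
Agent 2's best responses — vs Low: Premium (payoff 11); vs Mid: Low (payoff 12); vs High: Low (payoff 8); vs Premium: High (payoff 8); vs Ultra: Low (payoff 12).
The only mutual best response is (Mid, Low); neither player gains by switching there.

(Mid, Low)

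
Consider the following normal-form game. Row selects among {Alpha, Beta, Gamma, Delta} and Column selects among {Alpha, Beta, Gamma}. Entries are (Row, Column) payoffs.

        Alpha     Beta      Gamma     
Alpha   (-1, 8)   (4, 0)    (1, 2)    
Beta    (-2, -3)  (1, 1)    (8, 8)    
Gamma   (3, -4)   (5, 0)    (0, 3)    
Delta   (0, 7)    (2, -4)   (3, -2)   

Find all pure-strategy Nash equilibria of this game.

A profile is a Nash equilibrium when each player is best-responding to the other.
Row's best responses — vs Alpha: Gamma (payoff 3); vs Beta: Gamma (payoff 5); vs Gamma: Beta (payoff 8).
Column's best responses — vs Alpha: Alpha (payoff 8); vs Beta: Gamma (payoff 8); vs Gamma: Gamma (payoff 3); vs Delta: Alpha (payoff 7).
The only mutual best response is (Beta, Gamma); neither player gains by switching there.

(Beta, Gamma)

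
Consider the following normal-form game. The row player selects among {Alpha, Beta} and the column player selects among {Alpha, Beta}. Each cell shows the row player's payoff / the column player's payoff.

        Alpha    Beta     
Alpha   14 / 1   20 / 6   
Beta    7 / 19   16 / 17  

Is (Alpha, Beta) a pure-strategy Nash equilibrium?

Yes

Holding the column player at Beta: the row player gets 20 from Alpha, versus 16 from Beta. No profitable deviation for the row player.
Holding the row player at Alpha: the column player gets 6 from Beta, versus 1 from Alpha. No profitable deviation for the column player either.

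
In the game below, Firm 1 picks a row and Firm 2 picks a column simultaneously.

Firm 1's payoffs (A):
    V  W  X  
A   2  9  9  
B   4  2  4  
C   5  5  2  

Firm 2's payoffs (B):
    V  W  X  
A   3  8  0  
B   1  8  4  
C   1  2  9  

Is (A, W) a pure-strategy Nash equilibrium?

Holding Firm 2 at W: Firm 1 gets 9 from A, versus 2 from B, 5 from C. No profitable deviation for Firm 1.
Holding Firm 1 at A: Firm 2 gets 8 from W, versus 3 from V, 0 from X. No profitable deviation for Firm 2 either.

Yes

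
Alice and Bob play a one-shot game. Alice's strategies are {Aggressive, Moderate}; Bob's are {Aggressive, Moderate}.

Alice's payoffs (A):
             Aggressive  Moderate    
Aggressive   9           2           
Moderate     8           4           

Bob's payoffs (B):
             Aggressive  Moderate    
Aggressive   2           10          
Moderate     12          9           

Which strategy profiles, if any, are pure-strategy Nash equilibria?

No pure-strategy Nash equilibrium

Check mutual best responses: a cell is a NE iff neither player can gain by unilaterally deviating.
Alice's best responses — vs Aggressive: Aggressive (payoff 9); vs Moderate: Moderate (payoff 4).
Bob's best responses — vs Aggressive: Moderate (payoff 10); vs Moderate: Aggressive (payoff 12).
No cell has both players best-responding. For instance, Alice's best reply to Moderate is Moderate, but against Moderate Bob prefers Aggressive over Moderate.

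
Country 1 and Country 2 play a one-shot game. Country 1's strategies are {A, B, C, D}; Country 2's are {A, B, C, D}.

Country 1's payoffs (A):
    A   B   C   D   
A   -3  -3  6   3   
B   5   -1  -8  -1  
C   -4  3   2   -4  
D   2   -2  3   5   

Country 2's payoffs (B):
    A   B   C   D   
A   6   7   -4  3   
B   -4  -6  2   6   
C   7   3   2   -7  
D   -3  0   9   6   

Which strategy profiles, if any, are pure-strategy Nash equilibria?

There is no pure-strategy Nash equilibrium

Check mutual best responses: a cell is a NE iff neither player can gain by unilaterally deviating.
Country 1's best responses — vs A: B (payoff 5); vs B: C (payoff 3); vs C: A (payoff 6); vs D: D (payoff 5).
Country 2's best responses — vs A: B (payoff 7); vs B: D (payoff 6); vs C: A (payoff 7); vs D: C (payoff 9).
No cell has both players best-responding. For instance, Country 1's best reply to C is A, but against A Country 2 prefers B over C.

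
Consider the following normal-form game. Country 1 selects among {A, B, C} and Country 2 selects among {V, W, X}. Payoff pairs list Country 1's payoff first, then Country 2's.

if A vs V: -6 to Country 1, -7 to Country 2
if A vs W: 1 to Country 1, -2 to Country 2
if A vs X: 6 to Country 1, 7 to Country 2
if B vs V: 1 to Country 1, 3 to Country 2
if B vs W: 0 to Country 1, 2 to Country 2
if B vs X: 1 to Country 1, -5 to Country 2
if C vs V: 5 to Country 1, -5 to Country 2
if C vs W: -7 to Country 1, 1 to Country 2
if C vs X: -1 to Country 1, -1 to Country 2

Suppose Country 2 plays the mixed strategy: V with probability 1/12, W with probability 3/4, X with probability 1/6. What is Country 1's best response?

A

Compute Country 1's expected payoff from each pure strategy against the given mix.
A: (1/12)·(-6) + (3/4)·1 + (1/6)·6 = 5/4
B: (1/12)·1 + (3/4)·0 + (1/6)·1 = 1/4
C: (1/12)·5 + (3/4)·(-7) + (1/6)·(-1) = -5
Highest expected payoff is 5/4, from A.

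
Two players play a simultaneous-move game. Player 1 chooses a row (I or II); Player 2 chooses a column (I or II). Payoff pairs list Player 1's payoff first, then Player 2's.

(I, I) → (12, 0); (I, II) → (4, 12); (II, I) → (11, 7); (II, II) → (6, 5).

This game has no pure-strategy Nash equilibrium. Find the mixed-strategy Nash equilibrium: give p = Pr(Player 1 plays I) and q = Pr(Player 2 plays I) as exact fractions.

p = 1/7, q = 2/3

In a mixed NE each player is indifferent between their pure strategies, so the opponent's mix sets the indifference.
Player 2 indifferent between I and II: p·0 + (1−p)·7 = p·12 + (1−p)·5 ⟹ 7 + (-7)p = 5 + 7p ⟹ p = 1/7.
Player 1 indifferent between I and II: q·12 + (1−q)·4 = q·11 + (1−q)·6 ⟹ 4 + 8q = 6 + 5q ⟹ q = 2/3.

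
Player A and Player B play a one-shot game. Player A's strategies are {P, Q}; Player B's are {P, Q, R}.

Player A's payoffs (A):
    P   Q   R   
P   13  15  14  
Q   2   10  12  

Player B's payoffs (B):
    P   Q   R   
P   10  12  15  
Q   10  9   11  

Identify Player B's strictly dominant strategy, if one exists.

R

A strategy is strictly dominant if it gives Player B a strictly higher payoff than every other strategy, against every choice by the opponent.
R strictly dominates: vs P: 15 > each of {10, 12}; vs Q: 11 > each of {10, 9}.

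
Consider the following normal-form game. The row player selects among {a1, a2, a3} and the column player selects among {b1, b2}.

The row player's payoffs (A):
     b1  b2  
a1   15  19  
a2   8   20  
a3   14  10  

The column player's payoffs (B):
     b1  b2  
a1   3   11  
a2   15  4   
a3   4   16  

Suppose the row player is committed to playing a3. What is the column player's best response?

With the row player fixed at a3, the column player's payoffs are: b1 → 4, b2 → 16.
The maximum is 16, achieved by b2.

b2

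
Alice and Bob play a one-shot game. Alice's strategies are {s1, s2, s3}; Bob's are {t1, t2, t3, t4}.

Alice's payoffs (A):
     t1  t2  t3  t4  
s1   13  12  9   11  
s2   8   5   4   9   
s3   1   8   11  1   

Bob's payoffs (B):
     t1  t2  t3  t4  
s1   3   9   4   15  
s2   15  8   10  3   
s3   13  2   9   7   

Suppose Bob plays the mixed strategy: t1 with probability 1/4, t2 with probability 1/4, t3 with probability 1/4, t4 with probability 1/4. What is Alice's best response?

s1

Alice's best reply maximizes expected payoff against the mix.
s1: (1/4)·13 + (1/4)·12 + (1/4)·9 + (1/4)·11 = 45/4
s2: (1/4)·8 + (1/4)·5 + (1/4)·4 + (1/4)·9 = 13/2
s3: (1/4)·1 + (1/4)·8 + (1/4)·11 + (1/4)·1 = 21/4
Highest expected payoff is 45/4, from s1.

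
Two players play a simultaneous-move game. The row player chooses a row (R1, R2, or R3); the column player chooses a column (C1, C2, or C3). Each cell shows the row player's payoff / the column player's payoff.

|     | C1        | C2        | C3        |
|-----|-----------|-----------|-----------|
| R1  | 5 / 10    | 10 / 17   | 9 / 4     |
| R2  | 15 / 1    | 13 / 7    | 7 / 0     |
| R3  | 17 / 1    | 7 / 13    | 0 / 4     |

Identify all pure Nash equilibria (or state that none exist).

(R2, C2)

Check mutual best responses: a cell is a NE iff neither player can gain by unilaterally deviating.
The row player's best responses — vs C1: R3 (payoff 17); vs C2: R2 (payoff 13); vs C3: R1 (payoff 9).
The column player's best responses — vs R1: C2 (payoff 17); vs R2: C2 (payoff 7); vs R3: C2 (payoff 13).
The only mutual best response is (R2, C2); neither player gains by switching there.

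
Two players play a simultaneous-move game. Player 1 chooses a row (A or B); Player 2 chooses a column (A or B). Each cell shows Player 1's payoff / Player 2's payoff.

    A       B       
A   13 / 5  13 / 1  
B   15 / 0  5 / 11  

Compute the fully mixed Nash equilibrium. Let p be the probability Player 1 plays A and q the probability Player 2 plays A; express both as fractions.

Each player's mixing probability is pinned down by making the *other* player indifferent.
Player 2 indifferent between A and B: p·5 + (1−p)·0 = p·1 + (1−p)·11 ⟹ 0 + 5p = 11 + (-10)p ⟹ p = 11/15.
Player 1 indifferent between A and B: q·13 + (1−q)·13 = q·15 + (1−q)·5 ⟹ 13 + 0q = 5 + 10q ⟹ q = 4/5.

p = 11/15, q = 4/5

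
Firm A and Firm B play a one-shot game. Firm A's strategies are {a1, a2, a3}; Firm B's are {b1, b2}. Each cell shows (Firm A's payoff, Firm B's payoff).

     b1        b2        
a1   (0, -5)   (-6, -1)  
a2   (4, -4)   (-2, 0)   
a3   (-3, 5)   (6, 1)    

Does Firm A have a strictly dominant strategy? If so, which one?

A strategy is strictly dominant if it gives Firm A a strictly higher payoff than every other strategy, against every choice by the opponent.
a1 is not dominant: against b1, a2 gives 4 > 0.
a2 is not dominant: against b2, a3 gives 6 > -2.
a3 is not dominant: against b1, a1 gives 0 > -3.
No single strategy is best against every opponent action.

No strictly dominant strategy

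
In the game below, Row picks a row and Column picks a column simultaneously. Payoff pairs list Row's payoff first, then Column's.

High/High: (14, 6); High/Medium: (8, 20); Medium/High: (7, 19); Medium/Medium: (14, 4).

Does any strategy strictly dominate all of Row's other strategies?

No strictly dominant strategy

A strategy is strictly dominant if it gives Row a strictly higher payoff than every other strategy, against every choice by the opponent.
High is not dominant: against Medium, Medium gives 14 > 8.
Medium is not dominant: against High, High gives 14 > 7.
No single strategy is best against every opponent action.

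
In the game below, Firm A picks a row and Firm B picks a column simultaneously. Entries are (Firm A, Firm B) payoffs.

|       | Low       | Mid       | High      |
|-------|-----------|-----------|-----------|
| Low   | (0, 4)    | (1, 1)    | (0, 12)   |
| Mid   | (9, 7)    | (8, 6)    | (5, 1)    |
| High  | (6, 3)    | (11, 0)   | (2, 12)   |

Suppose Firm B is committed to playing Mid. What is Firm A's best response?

High

With Firm B fixed at Mid, Firm A's payoffs are: Low → 1, Mid → 8, High → 11.
The maximum is 11, achieved by High.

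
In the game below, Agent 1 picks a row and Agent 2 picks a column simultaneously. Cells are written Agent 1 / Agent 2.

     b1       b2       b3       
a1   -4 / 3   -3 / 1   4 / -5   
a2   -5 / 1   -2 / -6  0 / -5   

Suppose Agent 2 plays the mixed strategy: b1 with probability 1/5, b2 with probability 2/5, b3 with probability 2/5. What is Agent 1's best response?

Compute Agent 1's expected payoff from each pure strategy against the given mix.
a1: (1/5)·(-4) + (2/5)·(-3) + (2/5)·4 = -2/5
a2: (1/5)·(-5) + (2/5)·(-2) + (2/5)·0 = -9/5
Highest expected payoff is -2/5, from a1.

a1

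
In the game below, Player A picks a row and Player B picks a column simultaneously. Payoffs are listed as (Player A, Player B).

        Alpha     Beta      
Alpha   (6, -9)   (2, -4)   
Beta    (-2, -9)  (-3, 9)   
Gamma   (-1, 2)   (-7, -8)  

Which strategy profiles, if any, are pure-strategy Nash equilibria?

A profile is a Nash equilibrium when each player is best-responding to the other.
Player A's best responses — vs Alpha: Alpha (payoff 6); vs Beta: Alpha (payoff 2).
Player B's best responses — vs Alpha: Beta (payoff -4); vs Beta: Beta (payoff 9); vs Gamma: Alpha (payoff 2).
The only mutual best response is (Alpha, Beta); neither player gains by switching there.

(Alpha, Beta)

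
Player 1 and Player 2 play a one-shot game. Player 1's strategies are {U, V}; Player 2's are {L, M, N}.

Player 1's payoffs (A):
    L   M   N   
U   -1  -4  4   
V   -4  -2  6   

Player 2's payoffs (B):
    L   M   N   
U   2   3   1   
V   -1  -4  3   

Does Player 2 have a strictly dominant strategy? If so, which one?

No strictly dominant strategy

Check whether one of Player 2's strategies beats all alternatives regardless of what the opponent does.
L is not dominant: against U, M gives 3 > 2.
M is not dominant: against V, L gives -1 > -4.
N is not dominant: against U, L gives 2 > 1.
No single strategy is best against every opponent action.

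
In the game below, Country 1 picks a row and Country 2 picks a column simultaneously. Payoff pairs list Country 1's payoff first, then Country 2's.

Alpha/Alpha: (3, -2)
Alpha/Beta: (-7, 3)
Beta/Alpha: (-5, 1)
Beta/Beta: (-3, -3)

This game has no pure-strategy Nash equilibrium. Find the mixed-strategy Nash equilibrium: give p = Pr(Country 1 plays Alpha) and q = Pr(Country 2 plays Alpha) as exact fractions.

In a mixed NE each player is indifferent between their pure strategies, so the opponent's mix sets the indifference.
Country 2 indifferent between Alpha and Beta: p·(-2) + (1−p)·1 = p·3 + (1−p)·(-3) ⟹ 1 + (-3)p = (-3) + 6p ⟹ p = 4/9.
Country 1 indifferent between Alpha and Beta: q·3 + (1−q)·(-7) = q·(-5) + (1−q)·(-3) ⟹ (-7) + 10q = (-3) + (-2)q ⟹ q = 1/3.

p = 4/9, q = 1/3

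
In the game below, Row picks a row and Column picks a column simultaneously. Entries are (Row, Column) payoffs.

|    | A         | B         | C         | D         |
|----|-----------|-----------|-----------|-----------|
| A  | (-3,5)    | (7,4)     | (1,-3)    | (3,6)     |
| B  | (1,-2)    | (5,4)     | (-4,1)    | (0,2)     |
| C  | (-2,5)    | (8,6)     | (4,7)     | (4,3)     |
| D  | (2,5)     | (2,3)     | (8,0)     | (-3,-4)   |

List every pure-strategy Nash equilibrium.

(D, A)

Check mutual best responses: a cell is a NE iff neither player can gain by unilaterally deviating.
Row's best responses — vs A: D (payoff 2); vs B: C (payoff 8); vs C: D (payoff 8); vs D: C (payoff 4).
Column's best responses — vs A: D (payoff 6); vs B: B (payoff 4); vs C: C (payoff 7); vs D: A (payoff 5).
The only mutual best response is (D, A); neither player gains by switching there.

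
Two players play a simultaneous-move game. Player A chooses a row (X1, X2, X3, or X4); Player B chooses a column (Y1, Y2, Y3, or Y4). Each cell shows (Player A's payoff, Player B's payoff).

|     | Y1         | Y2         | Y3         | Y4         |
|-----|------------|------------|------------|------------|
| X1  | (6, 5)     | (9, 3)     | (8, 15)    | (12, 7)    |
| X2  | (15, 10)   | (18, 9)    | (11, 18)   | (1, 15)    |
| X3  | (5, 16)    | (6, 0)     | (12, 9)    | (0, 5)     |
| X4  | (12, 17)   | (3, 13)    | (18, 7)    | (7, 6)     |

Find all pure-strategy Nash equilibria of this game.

None

A profile is a Nash equilibrium when each player is best-responding to the other.
Player A's best responses — vs Y1: X2 (payoff 15); vs Y2: X2 (payoff 18); vs Y3: X4 (payoff 18); vs Y4: X1 (payoff 12).
Player B's best responses — vs X1: Y3 (payoff 15); vs X2: Y3 (payoff 18); vs X3: Y1 (payoff 16); vs X4: Y1 (payoff 17).
No cell has both players best-responding. For instance, Player A's best reply to Y2 is X2, but against X2 Player B prefers Y3 over Y2.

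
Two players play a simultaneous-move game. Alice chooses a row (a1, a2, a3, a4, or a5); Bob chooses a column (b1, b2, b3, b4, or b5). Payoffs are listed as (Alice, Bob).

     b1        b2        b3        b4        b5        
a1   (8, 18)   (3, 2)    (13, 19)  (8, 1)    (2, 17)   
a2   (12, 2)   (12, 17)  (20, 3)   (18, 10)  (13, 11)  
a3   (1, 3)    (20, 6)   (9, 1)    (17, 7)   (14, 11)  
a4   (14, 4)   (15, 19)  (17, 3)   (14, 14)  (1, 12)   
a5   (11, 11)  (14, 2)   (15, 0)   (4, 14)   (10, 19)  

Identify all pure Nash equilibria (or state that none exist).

(a3, b5)

A profile is a Nash equilibrium when each player is best-responding to the other.
Alice's best responses — vs b1: a4 (payoff 14); vs b2: a3 (payoff 20); vs b3: a2 (payoff 20); vs b4: a2 (payoff 18); vs b5: a3 (payoff 14).
Bob's best responses — vs a1: b3 (payoff 19); vs a2: b2 (payoff 17); vs a3: b5 (payoff 11); vs a4: b2 (payoff 19); vs a5: b5 (payoff 19).
The only mutual best response is (a3, b5); neither player gains by switching there.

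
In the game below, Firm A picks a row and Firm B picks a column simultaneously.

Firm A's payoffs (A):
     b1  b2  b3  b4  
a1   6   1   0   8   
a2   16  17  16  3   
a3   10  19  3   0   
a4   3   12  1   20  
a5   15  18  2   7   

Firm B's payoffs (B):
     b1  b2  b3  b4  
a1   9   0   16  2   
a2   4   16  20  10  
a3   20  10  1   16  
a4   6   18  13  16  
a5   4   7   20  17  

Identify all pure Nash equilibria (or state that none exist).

Check mutual best responses: a cell is a NE iff neither player can gain by unilaterally deviating.
Firm A's best responses — vs b1: a2 (payoff 16); vs b2: a3 (payoff 19); vs b3: a2 (payoff 16); vs b4: a4 (payoff 20).
Firm B's best responses — vs a1: b3 (payoff 16); vs a2: b3 (payoff 20); vs a3: b1 (payoff 20); vs a4: b2 (payoff 18); vs a5: b3 (payoff 20).
The only mutual best response is (a2, b3); neither player gains by switching there.

(a2, b3)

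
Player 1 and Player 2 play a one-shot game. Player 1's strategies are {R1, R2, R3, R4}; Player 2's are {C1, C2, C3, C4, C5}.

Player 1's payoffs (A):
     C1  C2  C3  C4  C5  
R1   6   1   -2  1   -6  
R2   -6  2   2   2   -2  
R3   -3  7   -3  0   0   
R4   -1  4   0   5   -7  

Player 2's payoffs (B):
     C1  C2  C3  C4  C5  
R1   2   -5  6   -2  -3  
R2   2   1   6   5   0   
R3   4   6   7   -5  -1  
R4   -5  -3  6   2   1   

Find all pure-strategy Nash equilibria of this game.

Check mutual best responses: a cell is a NE iff neither player can gain by unilaterally deviating.
Player 1's best responses — vs C1: R1 (payoff 6); vs C2: R3 (payoff 7); vs C3: R2 (payoff 2); vs C4: R4 (payoff 5); vs C5: R3 (payoff 0).
Player 2's best responses — vs R1: C3 (payoff 6); vs R2: C3 (payoff 6); vs R3: C3 (payoff 7); vs R4: C3 (payoff 6).
The only mutual best response is (R2, C3); neither player gains by switching there.

(R2, C3)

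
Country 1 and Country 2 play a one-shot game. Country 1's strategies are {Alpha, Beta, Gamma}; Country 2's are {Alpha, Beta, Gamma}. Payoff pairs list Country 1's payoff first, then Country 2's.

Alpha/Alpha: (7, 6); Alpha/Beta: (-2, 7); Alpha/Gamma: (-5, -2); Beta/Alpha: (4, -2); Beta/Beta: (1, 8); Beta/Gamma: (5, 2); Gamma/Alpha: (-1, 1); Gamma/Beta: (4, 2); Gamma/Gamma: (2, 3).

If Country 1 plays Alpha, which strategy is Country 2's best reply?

With Country 1 fixed at Alpha, Country 2's payoffs are: Alpha → 6, Beta → 7, Gamma → -2.
The maximum is 7, achieved by Beta.

Beta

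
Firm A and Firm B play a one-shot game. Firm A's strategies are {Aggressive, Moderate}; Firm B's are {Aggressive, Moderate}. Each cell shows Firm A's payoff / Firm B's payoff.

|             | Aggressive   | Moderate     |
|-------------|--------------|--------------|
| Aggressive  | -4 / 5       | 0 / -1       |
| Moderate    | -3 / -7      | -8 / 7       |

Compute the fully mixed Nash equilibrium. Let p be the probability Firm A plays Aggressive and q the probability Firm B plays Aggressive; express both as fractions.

p = 7/10, q = 8/9

In a mixed NE each player is indifferent between their pure strategies, so the opponent's mix sets the indifference.
Firm B indifferent between Aggressive and Moderate: p·5 + (1−p)·(-7) = p·(-1) + (1−p)·7 ⟹ (-7) + 12p = 7 + (-8)p ⟹ p = 7/10.
Firm A indifferent between Aggressive and Moderate: q·(-4) + (1−q)·0 = q·(-3) + (1−q)·(-8) ⟹ 0 + (-4)q = (-8) + 5q ⟹ q = 8/9.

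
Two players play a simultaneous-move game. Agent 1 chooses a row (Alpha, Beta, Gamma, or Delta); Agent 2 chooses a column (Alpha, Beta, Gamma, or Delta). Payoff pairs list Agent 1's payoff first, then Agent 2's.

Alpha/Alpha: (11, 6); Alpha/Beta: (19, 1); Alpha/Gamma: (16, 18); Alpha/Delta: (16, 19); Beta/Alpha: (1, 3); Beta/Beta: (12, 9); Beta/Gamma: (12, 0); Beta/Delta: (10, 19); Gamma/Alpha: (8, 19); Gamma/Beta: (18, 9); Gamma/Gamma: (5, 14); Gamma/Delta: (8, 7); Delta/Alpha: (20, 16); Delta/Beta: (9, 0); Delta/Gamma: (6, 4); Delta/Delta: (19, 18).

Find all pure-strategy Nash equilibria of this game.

(Delta, Delta)

A profile is a Nash equilibrium when each player is best-responding to the other.
Agent 1's best responses — vs Alpha: Delta (payoff 20); vs Beta: Alpha (payoff 19); vs Gamma: Alpha (payoff 16); vs Delta: Delta (payoff 19).
Agent 2's best responses — vs Alpha: Delta (payoff 19); vs Beta: Delta (payoff 19); vs Gamma: Alpha (payoff 19); vs Delta: Delta (payoff 18).
The only mutual best response is (Delta, Delta); neither player gains by switching there.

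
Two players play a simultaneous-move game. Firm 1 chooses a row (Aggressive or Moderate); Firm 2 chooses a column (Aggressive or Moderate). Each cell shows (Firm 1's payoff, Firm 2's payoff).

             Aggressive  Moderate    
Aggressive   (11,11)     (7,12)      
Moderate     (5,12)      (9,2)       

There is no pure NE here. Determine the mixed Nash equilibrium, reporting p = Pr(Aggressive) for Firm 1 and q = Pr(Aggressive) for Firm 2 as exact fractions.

In a mixed NE each player is indifferent between their pure strategies, so the opponent's mix sets the indifference.
Firm 2 indifferent between Aggressive and Moderate: p·11 + (1−p)·12 = p·12 + (1−p)·2 ⟹ 12 + (-1)p = 2 + 10p ⟹ p = 10/11.
Firm 1 indifferent between Aggressive and Moderate: q·11 + (1−q)·7 = q·5 + (1−q)·9 ⟹ 7 + 4q = 9 + (-4)q ⟹ q = 1/4.

p = 10/11, q = 1/4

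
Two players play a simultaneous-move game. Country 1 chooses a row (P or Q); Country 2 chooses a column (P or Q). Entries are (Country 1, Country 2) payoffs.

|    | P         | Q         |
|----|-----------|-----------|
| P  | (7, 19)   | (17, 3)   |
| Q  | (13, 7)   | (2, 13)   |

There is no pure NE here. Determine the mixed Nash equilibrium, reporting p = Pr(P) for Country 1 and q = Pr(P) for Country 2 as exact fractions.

In a mixed NE each player is indifferent between their pure strategies, so the opponent's mix sets the indifference.
Country 2 indifferent between P and Q: p·19 + (1−p)·7 = p·3 + (1−p)·13 ⟹ 7 + 12p = 13 + (-10)p ⟹ p = 3/11.
Country 1 indifferent between P and Q: q·7 + (1−q)·17 = q·13 + (1−q)·2 ⟹ 17 + (-10)q = 2 + 11q ⟹ q = 5/7.

p = 3/11, q = 5/7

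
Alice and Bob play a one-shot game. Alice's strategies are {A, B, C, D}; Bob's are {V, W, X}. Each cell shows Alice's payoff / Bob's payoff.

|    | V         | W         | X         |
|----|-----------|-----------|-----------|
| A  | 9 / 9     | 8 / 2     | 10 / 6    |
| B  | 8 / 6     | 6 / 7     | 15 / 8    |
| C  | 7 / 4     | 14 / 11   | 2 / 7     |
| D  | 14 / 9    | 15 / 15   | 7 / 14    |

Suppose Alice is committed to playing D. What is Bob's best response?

With Alice fixed at D, Bob's payoffs are: V → 9, W → 15, X → 14.
The maximum is 15, achieved by W.

W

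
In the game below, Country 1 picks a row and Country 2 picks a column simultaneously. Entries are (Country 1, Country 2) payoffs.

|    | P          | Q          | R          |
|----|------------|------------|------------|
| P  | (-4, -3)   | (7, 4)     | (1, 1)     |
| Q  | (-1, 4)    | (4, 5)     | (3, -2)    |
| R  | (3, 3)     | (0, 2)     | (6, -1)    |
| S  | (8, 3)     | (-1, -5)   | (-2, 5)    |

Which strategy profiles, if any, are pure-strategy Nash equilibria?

(P, Q)

Find each player's best response to every opponent strategy; NE are the intersections.
Country 1's best responses — vs P: S (payoff 8); vs Q: P (payoff 7); vs R: R (payoff 6).
Country 2's best responses — vs P: Q (payoff 4); vs Q: Q (payoff 5); vs R: P (payoff 3); vs S: R (payoff 5).
The only mutual best response is (P, Q); neither player gains by switching there.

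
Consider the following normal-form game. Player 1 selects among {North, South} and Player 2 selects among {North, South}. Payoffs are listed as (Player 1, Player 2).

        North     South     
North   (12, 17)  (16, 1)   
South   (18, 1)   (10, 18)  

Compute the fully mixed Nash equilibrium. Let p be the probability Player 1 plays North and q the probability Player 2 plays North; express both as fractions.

p = 17/33, q = 1/2

Each player's mixing probability is pinned down by making the *other* player indifferent.
Player 2 indifferent between North and South: p·17 + (1−p)·1 = p·1 + (1−p)·18 ⟹ 1 + 16p = 18 + (-17)p ⟹ p = 17/33.
Player 1 indifferent between North and South: q·12 + (1−q)·16 = q·18 + (1−q)·10 ⟹ 16 + (-4)q = 10 + 8q ⟹ q = 1/2.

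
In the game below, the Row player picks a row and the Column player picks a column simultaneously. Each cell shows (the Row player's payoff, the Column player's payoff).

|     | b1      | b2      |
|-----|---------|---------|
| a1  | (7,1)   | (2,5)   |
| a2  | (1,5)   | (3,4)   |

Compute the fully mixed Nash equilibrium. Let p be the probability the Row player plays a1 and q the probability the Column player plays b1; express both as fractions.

p = 1/5, q = 1/7

In a mixed NE each player is indifferent between their pure strategies, so the opponent's mix sets the indifference.
The Column player indifferent between b1 and b2: p·1 + (1−p)·5 = p·5 + (1−p)·4 ⟹ 5 + (-4)p = 4 + 1p ⟹ p = 1/5.
The Row player indifferent between a1 and a2: q·7 + (1−q)·2 = q·1 + (1−q)·3 ⟹ 2 + 5q = 3 + (-2)q ⟹ q = 1/7.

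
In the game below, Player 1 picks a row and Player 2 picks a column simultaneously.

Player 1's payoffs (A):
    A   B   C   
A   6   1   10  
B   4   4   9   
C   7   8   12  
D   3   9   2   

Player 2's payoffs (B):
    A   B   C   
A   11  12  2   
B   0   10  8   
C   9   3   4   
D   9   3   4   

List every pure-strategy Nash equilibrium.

(C, A)

A profile is a Nash equilibrium when each player is best-responding to the other.
Player 1's best responses — vs A: C (payoff 7); vs B: D (payoff 9); vs C: C (payoff 12).
Player 2's best responses — vs A: B (payoff 12); vs B: B (payoff 10); vs C: A (payoff 9); vs D: A (payoff 9).
The only mutual best response is (C, A); neither player gains by switching there.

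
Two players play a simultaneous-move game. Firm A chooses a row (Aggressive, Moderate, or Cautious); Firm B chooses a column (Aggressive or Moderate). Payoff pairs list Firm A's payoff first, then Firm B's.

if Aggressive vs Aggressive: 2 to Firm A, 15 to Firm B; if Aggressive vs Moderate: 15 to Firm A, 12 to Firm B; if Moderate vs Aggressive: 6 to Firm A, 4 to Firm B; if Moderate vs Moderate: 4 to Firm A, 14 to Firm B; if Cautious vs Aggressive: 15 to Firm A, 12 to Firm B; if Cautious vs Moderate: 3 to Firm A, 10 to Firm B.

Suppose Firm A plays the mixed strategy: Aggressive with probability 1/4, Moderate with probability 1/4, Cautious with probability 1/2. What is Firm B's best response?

Compute Firm B's expected payoff from each pure strategy against the given mix.
Aggressive: (1/4)·15 + (1/4)·4 + (1/2)·12 = 43/4
Moderate: (1/4)·12 + (1/4)·14 + (1/2)·10 = 23/2
Highest expected payoff is 23/2, from Moderate.

Moderate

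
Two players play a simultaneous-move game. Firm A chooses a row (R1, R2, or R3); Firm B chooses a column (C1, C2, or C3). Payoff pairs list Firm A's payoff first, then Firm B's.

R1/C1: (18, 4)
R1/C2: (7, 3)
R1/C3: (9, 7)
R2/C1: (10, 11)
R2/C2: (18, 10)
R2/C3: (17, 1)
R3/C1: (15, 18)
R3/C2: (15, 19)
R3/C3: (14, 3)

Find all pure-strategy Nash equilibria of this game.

There is no pure-strategy Nash equilibrium

Check mutual best responses: a cell is a NE iff neither player can gain by unilaterally deviating.
Firm A's best responses — vs C1: R1 (payoff 18); vs C2: R2 (payoff 18); vs C3: R2 (payoff 17).
Firm B's best responses — vs R1: C3 (payoff 7); vs R2: C1 (payoff 11); vs R3: C2 (payoff 19).
No cell has both players best-responding. For instance, Firm A's best reply to C3 is R2, but against R2 Firm B prefers C1 over C3.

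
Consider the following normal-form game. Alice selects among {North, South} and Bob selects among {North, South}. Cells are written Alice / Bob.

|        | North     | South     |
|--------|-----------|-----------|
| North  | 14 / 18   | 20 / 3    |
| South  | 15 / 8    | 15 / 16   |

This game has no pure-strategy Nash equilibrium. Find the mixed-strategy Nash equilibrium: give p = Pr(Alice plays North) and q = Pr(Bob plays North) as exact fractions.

Each player's mixing probability is pinned down by making the *other* player indifferent.
Bob indifferent between North and South: p·18 + (1−p)·8 = p·3 + (1−p)·16 ⟹ 8 + 10p = 16 + (-13)p ⟹ p = 8/23.
Alice indifferent between North and South: q·14 + (1−q)·20 = q·15 + (1−q)·15 ⟹ 20 + (-6)q = 15 + 0q ⟹ q = 5/6.

p = 8/23, q = 5/6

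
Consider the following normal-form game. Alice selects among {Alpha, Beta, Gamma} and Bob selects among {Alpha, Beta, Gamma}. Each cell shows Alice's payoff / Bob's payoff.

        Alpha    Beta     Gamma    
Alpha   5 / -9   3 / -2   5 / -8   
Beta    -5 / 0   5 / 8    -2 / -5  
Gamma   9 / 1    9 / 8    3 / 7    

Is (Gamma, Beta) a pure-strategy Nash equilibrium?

Holding Bob at Beta: Alice gets 9 from Gamma, versus 3 from Alpha, 5 from Beta. No profitable deviation for Alice.
Holding Alice at Gamma: Bob gets 8 from Beta, versus 1 from Alpha, 7 from Gamma. No profitable deviation for Bob either.

Yes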